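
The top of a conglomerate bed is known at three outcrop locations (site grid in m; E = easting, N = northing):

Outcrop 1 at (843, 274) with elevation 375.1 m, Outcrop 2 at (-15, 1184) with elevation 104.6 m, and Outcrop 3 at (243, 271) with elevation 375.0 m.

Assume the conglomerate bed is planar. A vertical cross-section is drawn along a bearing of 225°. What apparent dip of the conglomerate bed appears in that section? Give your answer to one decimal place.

11.7°

Let the plane be z = a·E + b·N + c.
Outcrop 2−Outcrop 1: −858a + 910b = −270.5;  Outcrop 3−Outcrop 1: −600a − 3b = −0.1.
Solving gives a = 0.00165, b = −0.29570.
Unit vector along 225° is (sin 225°, cos 225°) = (-0.7071, -0.7071).
Slope in that direction = a·(-0.7071) + b·(-0.7071) = 0.20793.
Apparent dip = arctan|0.20793| = 11.7° (true dip is 16.5°, so apparent ≤ true as expected).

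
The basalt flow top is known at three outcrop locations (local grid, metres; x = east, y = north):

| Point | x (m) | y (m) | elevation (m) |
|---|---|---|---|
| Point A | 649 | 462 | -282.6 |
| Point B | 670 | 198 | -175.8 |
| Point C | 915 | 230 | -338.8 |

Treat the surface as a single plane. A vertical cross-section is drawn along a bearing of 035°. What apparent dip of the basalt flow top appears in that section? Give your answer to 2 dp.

35.70°

Two edge vectors: Point A→Point B = (21, -264, 106.8), Point A→Point C = (266, -232, -56.2).
Normal n = (Point A→Point B) × (Point A→Point C) = (39614.4, 29589, 65352).
So ∂z/∂x = −n_x/n_z = −0.60617 and ∂z/∂y = −n_y/n_z = −0.45276.
Unit vector along 035° is (sin 35°, cos 35°) = (0.5736, 0.8192).
Slope in that direction = a·(0.5736) + b·(0.8192) = −0.71857.
Apparent dip = arctan|0.71857| = 35.70° (true dip is 37.1°, so apparent ≤ true as expected).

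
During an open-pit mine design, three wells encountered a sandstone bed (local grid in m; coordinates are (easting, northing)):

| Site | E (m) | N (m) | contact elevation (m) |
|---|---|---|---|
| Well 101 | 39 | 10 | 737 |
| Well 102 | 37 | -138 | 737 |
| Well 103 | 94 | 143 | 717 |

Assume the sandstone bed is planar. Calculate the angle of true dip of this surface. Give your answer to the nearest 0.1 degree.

Two edge vectors: Well 101→Well 102 = (-2, -148, 0), Well 101→Well 103 = (55, 133, -20).
Normal n = (Well 101→Well 102) × (Well 101→Well 103) = (2960, -40, 7874).
So ∂z/∂E = −n_x/n_z = −0.37592 and ∂z/∂N = −n_y/n_z = 0.00508.
Gradient magnitude |∇z| = √(a² + b²) = √(0.14132 + 0.00003) = 0.37596.
True dip = arctan(0.37596) = 20.6°, dipping toward E (azimuth ≈ 091°).

20.6°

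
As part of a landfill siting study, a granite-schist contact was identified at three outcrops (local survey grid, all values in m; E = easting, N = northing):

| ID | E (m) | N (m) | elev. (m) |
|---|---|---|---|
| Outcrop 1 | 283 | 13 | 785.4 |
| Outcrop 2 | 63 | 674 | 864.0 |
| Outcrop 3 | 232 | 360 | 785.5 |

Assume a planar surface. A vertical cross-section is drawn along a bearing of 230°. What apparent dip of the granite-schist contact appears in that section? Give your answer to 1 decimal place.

Two edge vectors: Outcrop 1→Outcrop 2 = (-220, 661, 78.6), Outcrop 1→Outcrop 3 = (-51, 347, 0.1).
Normal n = (Outcrop 1→Outcrop 2) × (Outcrop 1→Outcrop 3) = (-27208.1, -3986.6, -42629).
So ∂z/∂E = −n_x/n_z = −0.63825 and ∂z/∂N = −n_y/n_z = −0.09352.
Unit vector along 230° is (sin 230°, cos 230°) = (-0.7660, -0.6428).
Slope in that direction = a·(-0.7660) + b·(-0.6428) = 0.54904.
Apparent dip = arctan|0.54904| = 28.8° (true dip is 32.8°, so apparent ≤ true as expected).

28.8°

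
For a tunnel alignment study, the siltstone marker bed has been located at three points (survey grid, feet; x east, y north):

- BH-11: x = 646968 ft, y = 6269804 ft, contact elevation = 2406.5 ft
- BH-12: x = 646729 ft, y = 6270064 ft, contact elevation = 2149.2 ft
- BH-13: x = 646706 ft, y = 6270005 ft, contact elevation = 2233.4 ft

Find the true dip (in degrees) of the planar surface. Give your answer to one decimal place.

Let the plane be z = a·x + b·y + c.
BH-12−BH-11: −239a + 260b = −257.3;  BH-13−BH-11: −262a + 201b = −173.1.
Solving gives a = −0.33421, b = −1.29683.
Gradient magnitude |∇z| = √(a² + b²) = √(0.11170 + 1.68178) = 1.33921.
True dip = arctan(1.33921) = 53.3°, dipping toward NNE (azimuth ≈ 014°).

53.3°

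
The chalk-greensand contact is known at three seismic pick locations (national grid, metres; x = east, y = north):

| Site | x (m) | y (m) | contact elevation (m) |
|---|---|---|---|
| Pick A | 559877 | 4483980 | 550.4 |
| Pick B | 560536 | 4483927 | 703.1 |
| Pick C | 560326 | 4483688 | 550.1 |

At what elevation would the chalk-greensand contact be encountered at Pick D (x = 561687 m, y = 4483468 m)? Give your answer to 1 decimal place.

820.4 m

Let the plane be z = a·x + b·y + c.
Pick B−Pick A: 659a − 53b = 152.7;  Pick C−Pick A: 449a − 292b = −0.3.
Solving gives a = 0.264508305, b = 0.407754209.
Then c = 550.4 − a·559877 − b·4483980 = −1975903.43.
At (561687, 4483468): z = 148570.9 + 1828152.9 − 1975903.43 = 820.4 m.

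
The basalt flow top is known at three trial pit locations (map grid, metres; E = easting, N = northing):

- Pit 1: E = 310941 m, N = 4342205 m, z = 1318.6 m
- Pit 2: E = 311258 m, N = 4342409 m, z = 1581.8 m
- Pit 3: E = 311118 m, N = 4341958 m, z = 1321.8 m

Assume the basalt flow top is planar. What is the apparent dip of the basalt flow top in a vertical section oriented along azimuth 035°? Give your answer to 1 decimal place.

33.2°

Let the plane be z = a·E + b·N + c.
Pit 2−Pit 1: 317a + 204b = 263.2;  Pit 3−Pit 1: 177a − 247b = 3.2.
Solving gives a = 0.57394, b = 0.39833.
Unit vector along 035° is (sin 35°, cos 35°) = (0.5736, 0.8192).
Slope in that direction = a·(0.5736) + b·(0.8192) = 0.65550.
Apparent dip = arctan|0.65550| = 33.2° (true dip is 34.9°, so apparent ≤ true as expected).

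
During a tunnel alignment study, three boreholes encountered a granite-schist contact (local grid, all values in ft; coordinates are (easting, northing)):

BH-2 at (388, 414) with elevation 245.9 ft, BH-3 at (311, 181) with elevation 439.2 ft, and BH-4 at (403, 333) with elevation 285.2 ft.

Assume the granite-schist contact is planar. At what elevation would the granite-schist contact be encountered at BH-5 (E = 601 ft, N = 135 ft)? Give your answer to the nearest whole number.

274 ft

Let the plane be z = a·E + b·N + c.
BH-3−BH-2: −77a − 233b = 193.3;  BH-4−BH-2: 15a − 81b = 39.3.
Solving gives a = −0.66794, b = −0.60888.
Then c = 245.9 − a·388 − b·414 = 757.14.
At (601, 135): z = −401.4 − 82.2 + 757.14 = 273.5 ft.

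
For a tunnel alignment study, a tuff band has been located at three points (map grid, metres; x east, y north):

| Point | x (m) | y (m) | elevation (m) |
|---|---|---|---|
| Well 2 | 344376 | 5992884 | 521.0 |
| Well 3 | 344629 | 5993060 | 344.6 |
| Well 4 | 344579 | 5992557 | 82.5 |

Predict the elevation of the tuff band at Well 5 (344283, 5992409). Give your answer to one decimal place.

Let the plane be z = a·x + b·y + c.
Well 3−Well 2: 253a + 176b = −176.4;  Well 4−Well 2: 203a − 327b = −438.5.
Solving gives a = −1.138442837, b = 0.634238851.
Then c = 521 − a·344376 − b·5992884 = −3408346.47.
At (344283, 5992409): z = −391946.5 + 3800618.6 − 3408346.47 = 325.6 m.

325.6 m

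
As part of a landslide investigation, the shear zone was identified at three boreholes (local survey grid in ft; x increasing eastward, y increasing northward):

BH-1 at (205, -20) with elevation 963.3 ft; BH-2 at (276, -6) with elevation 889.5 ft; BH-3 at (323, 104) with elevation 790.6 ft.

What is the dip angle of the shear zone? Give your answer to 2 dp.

46.79°

Two edge vectors: BH-1→BH-2 = (71, 14, -73.8), BH-1→BH-3 = (118, 124, -172.7).
Normal n = (BH-1→BH-2) × (BH-1→BH-3) = (6733.4, 3553.3, 7152).
So ∂z/∂x = −n_x/n_z = −0.94147 and ∂z/∂y = −n_y/n_z = −0.49683.
Gradient magnitude |∇z| = √(a² + b²) = √(0.88637 + 0.24684) = 1.06452.
True dip = arctan(1.06452) = 46.79°, dipping toward ENE (azimuth ≈ 062°).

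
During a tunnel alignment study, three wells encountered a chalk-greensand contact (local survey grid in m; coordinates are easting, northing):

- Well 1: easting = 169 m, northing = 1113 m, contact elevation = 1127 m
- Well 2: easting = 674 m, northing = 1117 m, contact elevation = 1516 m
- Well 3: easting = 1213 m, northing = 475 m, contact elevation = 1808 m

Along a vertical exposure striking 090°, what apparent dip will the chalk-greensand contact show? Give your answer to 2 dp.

Let the plane be z = a·easting + b·northing + c.
Well 2−Well 1: 505a + 4b = 389;  Well 3−Well 1: 1044a − 638b = 681.
Solving gives a = 0.76879, b = 0.19062.
Unit vector along 090° is (sin 90°, cos 90°) = (1.0000, 0.0000).
Slope in that direction = a·(1.0000) + b·(0.0000) = 0.76879.
Apparent dip = arctan|0.76879| = 37.55° (true dip is 38.4°, so apparent ≤ true as expected).

37.55°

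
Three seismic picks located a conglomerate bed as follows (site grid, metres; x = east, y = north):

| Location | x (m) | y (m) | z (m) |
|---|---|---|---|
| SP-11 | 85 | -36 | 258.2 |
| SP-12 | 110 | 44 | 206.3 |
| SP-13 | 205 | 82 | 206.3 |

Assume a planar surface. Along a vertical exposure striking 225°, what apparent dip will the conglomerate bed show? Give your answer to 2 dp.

Two edge vectors: SP-11→SP-12 = (25, 80, -51.9), SP-11→SP-13 = (120, 118, -51.9).
Normal n = (SP-11→SP-12) × (SP-11→SP-13) = (1972.2, -4930.5, -6650).
So ∂z/∂x = −n_x/n_z = 0.29657 and ∂z/∂y = −n_y/n_z = −0.74143.
Unit vector along 225° is (sin 225°, cos 225°) = (-0.7071, -0.7071).
Slope in that direction = a·(-0.7071) + b·(-0.7071) = 0.31456.
Apparent dip = arctan|0.31456| = 17.46° (true dip is 38.6°, so apparent ≤ true as expected).

17.46°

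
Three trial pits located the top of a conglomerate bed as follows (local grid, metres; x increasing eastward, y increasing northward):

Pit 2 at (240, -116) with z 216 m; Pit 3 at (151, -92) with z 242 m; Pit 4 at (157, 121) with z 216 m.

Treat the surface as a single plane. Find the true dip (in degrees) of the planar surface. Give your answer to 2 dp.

18.87°

Two edge vectors: Pit 2→Pit 3 = (-89, 24, 26), Pit 2→Pit 4 = (-83, 237, 0).
Normal n = (Pit 2→Pit 3) × (Pit 2→Pit 4) = (-6162, -2158, -19101).
So ∂z/∂x = −n_x/n_z = −0.32260 and ∂z/∂y = −n_y/n_z = −0.11298.
Gradient magnitude |∇z| = √(a² + b²) = √(0.10407 + 0.01276) = 0.34181.
True dip = arctan(0.34181) = 18.87°, dipping toward ENE (azimuth ≈ 071°).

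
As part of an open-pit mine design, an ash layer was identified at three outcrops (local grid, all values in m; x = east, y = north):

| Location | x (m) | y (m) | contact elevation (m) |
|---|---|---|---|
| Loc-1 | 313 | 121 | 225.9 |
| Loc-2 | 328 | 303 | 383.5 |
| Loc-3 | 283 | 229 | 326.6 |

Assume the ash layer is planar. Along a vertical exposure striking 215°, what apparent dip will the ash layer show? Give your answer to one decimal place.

31.6°

Let the plane be z = a·x + b·y + c.
Loc-2−Loc-1: 15a + 182b = 157.6;  Loc-3−Loc-1: −30a + 108b = 100.7.
Solving gives a = −0.18455, b = 0.88114.
Unit vector along 215° is (sin 215°, cos 215°) = (-0.5736, -0.8192).
Slope in that direction = a·(-0.5736) + b·(-0.8192) = −0.61594.
Apparent dip = arctan|0.61594| = 31.6° (true dip is 42.0°, so apparent ≤ true as expected).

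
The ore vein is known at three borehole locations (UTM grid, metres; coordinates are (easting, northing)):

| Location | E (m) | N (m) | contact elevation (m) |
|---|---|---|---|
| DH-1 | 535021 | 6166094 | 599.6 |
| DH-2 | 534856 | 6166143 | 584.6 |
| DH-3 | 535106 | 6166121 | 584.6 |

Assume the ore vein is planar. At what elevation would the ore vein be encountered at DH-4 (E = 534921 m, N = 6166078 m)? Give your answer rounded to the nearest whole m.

610 m

Two edge vectors: DH-1→DH-2 = (-165, 49, -15), DH-1→DH-3 = (85, 27, -15).
Normal n = (DH-1→DH-2) × (DH-1→DH-3) = (-330, -3750, -8620).
So ∂z/∂E = −n_x/n_z = −0.03828306 and ∂z/∂N = −n_y/n_z = −0.43503480.
Intercept c from DH-1: 599.6 + 20482.24 + 2682465.49 = 2703547.33.
At (534921, 6166078): z = −20478.4 − 2682458.5 + 2703547.33 = 610.4 m.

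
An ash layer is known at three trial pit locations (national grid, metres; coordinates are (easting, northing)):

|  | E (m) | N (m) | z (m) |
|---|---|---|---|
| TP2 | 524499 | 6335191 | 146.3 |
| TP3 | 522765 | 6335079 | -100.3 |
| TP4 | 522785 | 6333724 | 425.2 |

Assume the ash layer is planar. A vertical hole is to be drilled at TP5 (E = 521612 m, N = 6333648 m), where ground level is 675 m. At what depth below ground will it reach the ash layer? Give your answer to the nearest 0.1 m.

416.5 m

Let the plane be z = a·E + b·N + c.
TP3−TP2: −1734a − 112b = −246.6;  TP4−TP2: −1714a − 1467b = 278.9.
Solving gives a = 0.167104911, b = −0.385356385.
Then c = 146.3 − a·524499 − b·6335191 = 2353806.24.
At (521612, 6333648): z_contact = 87163.93 − 2440711.70 + 2353806.24 = 258.47 m.
Depth below ground = 675 − 258.47 = 416.5 m.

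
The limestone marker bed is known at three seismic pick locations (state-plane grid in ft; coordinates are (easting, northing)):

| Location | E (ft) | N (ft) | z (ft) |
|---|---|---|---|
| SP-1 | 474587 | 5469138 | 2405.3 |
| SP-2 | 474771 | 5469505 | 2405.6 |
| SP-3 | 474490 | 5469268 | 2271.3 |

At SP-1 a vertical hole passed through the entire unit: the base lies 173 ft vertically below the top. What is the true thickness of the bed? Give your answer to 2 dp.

127.02 ft

Two edge vectors: SP-1→SP-2 = (184, 367, 0.3), SP-1→SP-3 = (-97, 130, -134).
Normal n = (SP-1→SP-2) × (SP-1→SP-3) = (-49217, 24626.9, 59519).
So ∂z/∂E = −n_x/n_z = 0.82691 and ∂z/∂N = −n_y/n_z = −0.41377.
|∇z| = √(a²+b²) = 0.92465, so dip δ = arctan(0.92465) = 42.76°.
True thickness = vertical thickness × cos δ = 173 × cos 42.76° = 127.02 ft.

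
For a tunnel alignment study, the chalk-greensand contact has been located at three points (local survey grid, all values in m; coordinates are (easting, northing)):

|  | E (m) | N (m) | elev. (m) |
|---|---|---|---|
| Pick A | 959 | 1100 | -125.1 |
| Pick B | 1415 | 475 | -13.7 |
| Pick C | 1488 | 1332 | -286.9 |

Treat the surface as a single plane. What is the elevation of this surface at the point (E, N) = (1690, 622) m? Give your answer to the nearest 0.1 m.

-105.8 m

Two edge vectors: Pick A→Pick B = (456, -625, 111.4), Pick A→Pick C = (529, 232, -161.8).
Normal n = (Pick A→Pick B) × (Pick A→Pick C) = (75280.2, 132711.4, 436417).
So ∂z/∂E = −n_x/n_z = −0.172496 and ∂z/∂N = −n_y/n_z = −0.304093.
Intercept c from Pick A: -125.1 + 165.42 + 334.50 = 374.83.
At (1690, 622): z = −291.5 − 189.1 + 374.83 = -105.8 m.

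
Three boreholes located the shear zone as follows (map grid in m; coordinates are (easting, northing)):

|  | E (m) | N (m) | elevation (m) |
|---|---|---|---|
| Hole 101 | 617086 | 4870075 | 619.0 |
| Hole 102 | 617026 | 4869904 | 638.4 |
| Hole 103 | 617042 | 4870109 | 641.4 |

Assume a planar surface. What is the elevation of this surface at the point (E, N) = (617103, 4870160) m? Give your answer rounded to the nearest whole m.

Two edge vectors: Hole 101→Hole 102 = (-60, -171, 19.4), Hole 101→Hole 103 = (-44, 34, 22.4).
Normal n = (Hole 101→Hole 102) × (Hole 101→Hole 103) = (-4490, 490.4, -9564).
So ∂z/∂E = −n_x/n_z = −0.46946884 and ∂z/∂N = −n_y/n_z = 0.05127562.
Intercept c from Hole 101: 619 + 289702.65 − 249716.10 = 40605.55.
At (617103, 4870160): z = −289710.6 + 249720.5 + 40605.55 = 615.4 m.

615 m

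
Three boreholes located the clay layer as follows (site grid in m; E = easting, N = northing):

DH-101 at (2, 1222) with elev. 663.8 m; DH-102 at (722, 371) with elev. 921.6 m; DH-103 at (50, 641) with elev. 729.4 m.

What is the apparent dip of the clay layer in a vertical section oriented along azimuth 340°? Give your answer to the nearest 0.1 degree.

9.8°

Two edge vectors: DH-101→DH-102 = (720, -851, 257.8), DH-101→DH-103 = (48, -581, 65.6).
Normal n = (DH-101→DH-102) × (DH-101→DH-103) = (93956.2, -34857.6, -377472).
So ∂z/∂E = −n_x/n_z = 0.24891 and ∂z/∂N = −n_y/n_z = −0.09234.
Unit vector along 340° is (sin 340°, cos 340°) = (-0.3420, 0.9397).
Slope in that direction = a·(-0.3420) + b·(0.9397) = −0.17191.
Apparent dip = arctan|0.17191| = 9.8° (true dip is 14.9°, so apparent ≤ true as expected).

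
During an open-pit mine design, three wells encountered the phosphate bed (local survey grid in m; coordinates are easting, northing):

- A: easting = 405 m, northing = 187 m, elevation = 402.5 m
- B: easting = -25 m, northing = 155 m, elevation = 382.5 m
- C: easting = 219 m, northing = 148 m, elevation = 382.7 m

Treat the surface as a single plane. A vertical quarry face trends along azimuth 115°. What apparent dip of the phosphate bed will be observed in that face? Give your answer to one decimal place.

Two edge vectors: A→B = (-430, -32, -20), A→C = (-186, -39, -19.8).
Normal n = (A→B) × (A→C) = (-146.4, -4794, 10818).
So ∂z/∂easting = −n_x/n_z = 0.01353 and ∂z/∂northing = −n_y/n_z = 0.44315.
Unit vector along 115° is (sin 115°, cos 115°) = (0.9063, -0.4226).
Slope in that direction = a·(0.9063) + b·(-0.4226) = −0.17502.
Apparent dip = arctan|0.17502| = 9.9° (true dip is 23.9°, so apparent ≤ true as expected).

9.9°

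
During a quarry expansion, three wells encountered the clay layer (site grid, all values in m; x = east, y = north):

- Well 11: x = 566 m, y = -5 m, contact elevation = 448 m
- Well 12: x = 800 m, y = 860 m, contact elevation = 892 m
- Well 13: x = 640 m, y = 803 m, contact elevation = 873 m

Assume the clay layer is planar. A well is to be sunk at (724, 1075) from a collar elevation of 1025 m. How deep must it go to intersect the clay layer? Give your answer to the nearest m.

Let the plane be z = a·x + b·y + c.
Well 12−Well 11: 234a + 865b = 444;  Well 13−Well 11: 74a + 808b = 425.
Solving gives a = −0.07095, b = 0.53249.
Then c = 448 − a·566 − b·-5 = 490.82.
At (724, 1075): z_contact = −51.4 + 572.4 + 490.82 = 1011.9 m.
Depth below ground = 1025 − 1011.9 = 13 m.

13 m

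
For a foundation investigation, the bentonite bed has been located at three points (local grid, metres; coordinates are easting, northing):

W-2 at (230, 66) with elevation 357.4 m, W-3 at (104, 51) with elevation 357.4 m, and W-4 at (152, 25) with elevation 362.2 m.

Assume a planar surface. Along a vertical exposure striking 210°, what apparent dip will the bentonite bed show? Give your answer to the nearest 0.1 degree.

Let the plane be z = a·easting + b·northing + c.
W-3−W-2: −126a − 15b = 0;  W-4−W-2: −78a − 41b = 4.8.
Solving gives a = 0.01802, b = −0.15135.
Unit vector along 210° is (sin 210°, cos 210°) = (-0.5000, -0.8660).
Slope in that direction = a·(-0.5000) + b·(-0.8660) = 0.12207.
Apparent dip = arctan|0.12207| = 7.0° (true dip is 8.7°, so apparent ≤ true as expected).

7.0°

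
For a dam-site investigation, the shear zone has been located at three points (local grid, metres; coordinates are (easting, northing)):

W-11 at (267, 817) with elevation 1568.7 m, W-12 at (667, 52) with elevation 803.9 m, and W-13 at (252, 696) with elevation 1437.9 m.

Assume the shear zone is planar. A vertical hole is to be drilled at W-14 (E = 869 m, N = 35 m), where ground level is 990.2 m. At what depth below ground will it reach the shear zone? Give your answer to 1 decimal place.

Two edge vectors: W-11→W-12 = (400, -765, -764.8), W-11→W-13 = (-15, -121, -130.8).
Normal n = (W-11→W-12) × (W-11→W-13) = (7521.2, 63792, -59875).
So ∂z/∂E = −n_x/n_z = 0.12562 and ∂z/∂N = −n_y/n_z = 1.06542.
Intercept c from W-11: 1568.7 − 33.54 − 870.45 = 664.71.
At (869, 35): z_contact = 109.16 + 37.29 + 664.71 = 811.16 m.
Depth below ground = 990.2 − 811.16 = 179.0 m.

179.0 m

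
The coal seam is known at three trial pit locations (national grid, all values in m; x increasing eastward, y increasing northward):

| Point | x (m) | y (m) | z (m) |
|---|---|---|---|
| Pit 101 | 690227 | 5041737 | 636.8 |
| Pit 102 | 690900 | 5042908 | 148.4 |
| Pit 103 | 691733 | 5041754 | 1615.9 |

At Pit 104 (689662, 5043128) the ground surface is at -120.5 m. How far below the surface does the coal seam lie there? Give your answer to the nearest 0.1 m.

Let the plane be z = a·x + b·y + c.
Pit 102−Pit 101: 673a + 1171b = −488.4;  Pit 103−Pit 101: 1506a + 17b = 979.1.
Solving gives a = 0.659116938, b = −0.795888727.
Then c = 636.8 − a·690227 − b·5041737 = 3558358.14.
At (689662, 5043128): z_contact = 454567.91 − 4013768.72 + 3558358.14 = -842.68 m.
Depth below ground = -120.5 − (-842.68) = 722.2 m.

722.2 m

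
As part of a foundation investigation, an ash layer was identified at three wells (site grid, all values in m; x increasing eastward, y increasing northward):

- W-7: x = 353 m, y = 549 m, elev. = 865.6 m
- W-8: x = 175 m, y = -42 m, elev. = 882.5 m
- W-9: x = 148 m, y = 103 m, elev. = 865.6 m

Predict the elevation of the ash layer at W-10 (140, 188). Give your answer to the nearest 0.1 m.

Let the plane be z = a·x + b·y + c.
W-8−W-7: −178a − 591b = 16.9;  W-9−W-7: −205a − 446b = 0.
Solving gives a = 0.18046, b = −0.08295.
Then c = 865.6 − a·353 − b·549 = 847.44.
At (140, 188): z = 25.3 − 15.6 + 847.44 = 857.1 m.

857.1 m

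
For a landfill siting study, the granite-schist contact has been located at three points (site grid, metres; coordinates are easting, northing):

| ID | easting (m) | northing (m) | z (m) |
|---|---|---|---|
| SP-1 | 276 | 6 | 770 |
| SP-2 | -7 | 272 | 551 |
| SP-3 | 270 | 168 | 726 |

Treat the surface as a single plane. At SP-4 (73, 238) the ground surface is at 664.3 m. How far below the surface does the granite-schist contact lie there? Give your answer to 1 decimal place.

61.8 m

Two edge vectors: SP-1→SP-2 = (-283, 266, -219), SP-1→SP-3 = (-6, 162, -44).
Normal n = (SP-1→SP-2) × (SP-1→SP-3) = (23774, -11138, -44250).
So ∂z/∂easting = −n_x/n_z = 0.53727 and ∂z/∂northing = −n_y/n_z = −0.25171.
Intercept c from SP-1: 770 − 148.29 + 1.51 = 623.22.
At (73, 238): z_contact = 39.22 − 59.91 + 623.22 = 602.54 m.
Depth below ground = 664.3 − 602.54 = 61.8 m.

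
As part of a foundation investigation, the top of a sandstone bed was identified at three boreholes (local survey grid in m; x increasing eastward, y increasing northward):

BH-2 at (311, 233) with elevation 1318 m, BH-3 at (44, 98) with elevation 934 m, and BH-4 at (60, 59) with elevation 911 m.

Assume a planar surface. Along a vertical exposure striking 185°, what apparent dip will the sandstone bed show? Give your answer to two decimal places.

Two edge vectors: BH-2→BH-3 = (-267, -135, -384), BH-2→BH-4 = (-251, -174, -407).
Normal n = (BH-2→BH-3) × (BH-2→BH-4) = (-11871, -12285, 12573).
So ∂z/∂x = −n_x/n_z = 0.94417 and ∂z/∂y = −n_y/n_z = 0.97709.
Unit vector along 185° is (sin 185°, cos 185°) = (-0.0872, -0.9962).
Slope in that direction = a·(-0.0872) + b·(-0.9962) = −1.05567.
Apparent dip = arctan|1.05567| = 46.55° (true dip is 53.6°, so apparent ≤ true as expected).

46.55°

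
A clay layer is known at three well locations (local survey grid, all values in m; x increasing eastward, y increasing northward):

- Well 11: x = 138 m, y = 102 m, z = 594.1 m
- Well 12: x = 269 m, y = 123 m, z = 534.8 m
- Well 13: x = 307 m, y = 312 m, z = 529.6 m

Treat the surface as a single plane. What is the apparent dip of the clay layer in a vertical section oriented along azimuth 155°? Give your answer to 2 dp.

Two edge vectors: Well 11→Well 12 = (131, 21, -59.3), Well 11→Well 13 = (169, 210, -64.5).
Normal n = (Well 11→Well 12) × (Well 11→Well 13) = (11098.5, -1572.2, 23961).
So ∂z/∂x = −n_x/n_z = −0.46319 and ∂z/∂y = −n_y/n_z = 0.06561.
Unit vector along 155° is (sin 155°, cos 155°) = (0.4226, -0.9063).
Slope in that direction = a·(0.4226) + b·(-0.9063) = −0.25522.
Apparent dip = arctan|0.25522| = 14.32° (true dip is 25.1°, so apparent ≤ true as expected).

14.32°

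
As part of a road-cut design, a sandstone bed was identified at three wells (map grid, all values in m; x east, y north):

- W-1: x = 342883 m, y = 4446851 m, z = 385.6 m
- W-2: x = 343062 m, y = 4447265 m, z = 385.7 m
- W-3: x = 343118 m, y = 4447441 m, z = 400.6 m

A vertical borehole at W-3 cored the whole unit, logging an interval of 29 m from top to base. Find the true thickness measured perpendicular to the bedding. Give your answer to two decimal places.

22.58 m

Let the plane be z = a·x + b·y + c.
W-2−W-1: 179a + 414b = 0.1;  W-3−W-1: 235a + 590b = 15.
Solving gives a = −0.73930, b = 0.31989.
|∇z| = √(a²+b²) = 0.80554, so dip δ = arctan(0.80554) = 38.85°.
True thickness = vertical thickness × cos δ = 29 × cos 38.85° = 22.58 m.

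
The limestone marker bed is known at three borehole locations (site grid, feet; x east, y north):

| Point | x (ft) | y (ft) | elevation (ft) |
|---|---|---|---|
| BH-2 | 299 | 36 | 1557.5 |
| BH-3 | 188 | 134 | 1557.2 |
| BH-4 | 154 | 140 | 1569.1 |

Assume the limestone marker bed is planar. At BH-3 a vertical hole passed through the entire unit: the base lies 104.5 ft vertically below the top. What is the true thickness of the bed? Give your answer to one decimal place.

87.0 ft

Let the plane be z = a·x + b·y + c.
BH-3−BH-2: −111a + 98b = −0.3;  BH-4−BH-2: −145a + 104b = 11.6.
Solving gives a = −0.43811, b = −0.49929.
|∇z| = √(a²+b²) = 0.66425, so dip δ = arctan(0.66425) = 33.59°.
True thickness = vertical thickness × cos δ = 104.5 × cos 33.59° = 87.0 ft.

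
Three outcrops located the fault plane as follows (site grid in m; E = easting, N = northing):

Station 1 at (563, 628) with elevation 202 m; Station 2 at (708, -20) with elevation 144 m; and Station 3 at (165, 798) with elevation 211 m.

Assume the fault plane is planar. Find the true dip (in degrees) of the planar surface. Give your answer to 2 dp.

Two edge vectors: Station 1→Station 2 = (145, -648, -58), Station 1→Station 3 = (-398, 170, 9).
Normal n = (Station 1→Station 2) × (Station 1→Station 3) = (4028, 21779, -233254).
So ∂z/∂E = −n_x/n_z = 0.01727 and ∂z/∂N = −n_y/n_z = 0.09337.
Gradient magnitude |∇z| = √(a² + b²) = √(0.00030 + 0.00872) = 0.09495.
True dip = arctan(0.09495) = 5.42°, dipping toward S (azimuth ≈ 190°).

5.42°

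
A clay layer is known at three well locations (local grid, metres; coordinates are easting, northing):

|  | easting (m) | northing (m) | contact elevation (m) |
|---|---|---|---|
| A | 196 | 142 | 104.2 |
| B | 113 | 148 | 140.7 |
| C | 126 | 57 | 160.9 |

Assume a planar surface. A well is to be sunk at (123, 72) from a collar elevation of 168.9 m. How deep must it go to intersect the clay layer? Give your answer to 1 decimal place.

10.9 m

Two edge vectors: A→B = (-83, 6, 36.5), A→C = (-70, -85, 56.7).
Normal n = (A→B) × (A→C) = (3442.7, 2151.1, 7475).
So ∂z/∂easting = −n_x/n_z = −0.46056 and ∂z/∂northing = −n_y/n_z = −0.28777.
Intercept c from A: 104.2 + 90.27 + 40.86 = 235.33.
At (123, 72): z_contact = −56.65 − 20.72 + 235.33 = 157.97 m.
Depth below ground = 168.9 − 157.97 = 10.9 m.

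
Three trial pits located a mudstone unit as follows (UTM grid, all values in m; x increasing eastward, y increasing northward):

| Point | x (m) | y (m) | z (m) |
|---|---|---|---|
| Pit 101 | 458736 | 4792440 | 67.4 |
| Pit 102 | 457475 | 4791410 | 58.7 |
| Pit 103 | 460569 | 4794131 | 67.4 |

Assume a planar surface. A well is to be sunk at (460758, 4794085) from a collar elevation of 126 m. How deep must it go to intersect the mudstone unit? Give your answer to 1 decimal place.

Let the plane be z = a·x + b·y + c.
Pit 102−Pit 101: −1261a − 1030b = −8.7;  Pit 103−Pit 101: 1833a + 1691b = 0.
Solving gives a = 0.060204779, b = −0.065260414.
Then c = 67.4 − a·458736 − b·4792440 = 285205.92.
At (460758, 4794085): z_contact = 27739.83 − 312863.97 + 285205.92 = 81.78 m.
Depth below ground = 126 − 81.78 = 44.2 m.

44.2 m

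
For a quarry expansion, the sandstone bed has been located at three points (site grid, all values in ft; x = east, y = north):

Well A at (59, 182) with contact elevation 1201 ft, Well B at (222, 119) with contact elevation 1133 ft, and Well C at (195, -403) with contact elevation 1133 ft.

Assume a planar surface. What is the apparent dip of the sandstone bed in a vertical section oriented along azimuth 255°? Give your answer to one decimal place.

21.3°

Let the plane be z = a·x + b·y + c.
Well B−Well A: 163a − 63b = −68;  Well C−Well A: 136a − 585b = −68.
Solving gives a = −0.40900, b = 0.02116.
Unit vector along 255° is (sin 255°, cos 255°) = (-0.9659, -0.2588).
Slope in that direction = a·(-0.9659) + b·(-0.2588) = 0.38959.
Apparent dip = arctan|0.38959| = 21.3° (true dip is 22.3°, so apparent ≤ true as expected).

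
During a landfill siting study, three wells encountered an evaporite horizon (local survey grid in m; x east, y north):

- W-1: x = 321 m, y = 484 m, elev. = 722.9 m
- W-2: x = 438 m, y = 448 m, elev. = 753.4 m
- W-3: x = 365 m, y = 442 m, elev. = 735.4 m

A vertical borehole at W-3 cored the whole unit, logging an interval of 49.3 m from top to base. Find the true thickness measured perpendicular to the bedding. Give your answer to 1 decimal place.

Two edge vectors: W-1→W-2 = (117, -36, 30.5), W-1→W-3 = (44, -42, 12.5).
Normal n = (W-1→W-2) × (W-1→W-3) = (831, -120.5, -3330).
So ∂z/∂x = −n_x/n_z = 0.24955 and ∂z/∂y = −n_y/n_z = −0.03619.
|∇z| = √(a²+b²) = 0.25216, so dip δ = arctan(0.25216) = 14.15°.
True thickness = vertical thickness × cos δ = 49.3 × cos 14.15° = 47.8 m.

47.8 m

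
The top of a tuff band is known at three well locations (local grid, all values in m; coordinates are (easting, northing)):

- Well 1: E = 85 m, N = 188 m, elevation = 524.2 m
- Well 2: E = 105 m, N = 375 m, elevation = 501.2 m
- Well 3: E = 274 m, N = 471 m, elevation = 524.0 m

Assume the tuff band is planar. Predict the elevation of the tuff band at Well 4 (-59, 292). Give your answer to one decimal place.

477.6 m

Let the plane be z = a·E + b·N + c.
Well 2−Well 1: 20a + 187b = −23;  Well 3−Well 1: 189a + 283b = −0.2.
Solving gives a = 0.21802, b = −0.14631.
Then c = 524.2 − a·85 − b·188 = 533.17.
At (-59, 292): z = −12.9 − 42.7 + 533.17 = 477.6 m.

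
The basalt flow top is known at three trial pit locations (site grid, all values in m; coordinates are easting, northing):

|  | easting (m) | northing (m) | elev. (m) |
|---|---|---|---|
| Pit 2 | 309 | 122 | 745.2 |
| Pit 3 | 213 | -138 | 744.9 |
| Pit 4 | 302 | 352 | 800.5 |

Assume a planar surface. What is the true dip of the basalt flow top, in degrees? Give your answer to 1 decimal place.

Two edge vectors: Pit 2→Pit 3 = (-96, -260, -0.3), Pit 2→Pit 4 = (-7, 230, 55.3).
Normal n = (Pit 2→Pit 3) × (Pit 2→Pit 4) = (-14309, 5310.9, -23900).
So ∂z/∂easting = −n_x/n_z = −0.59870 and ∂z/∂northing = −n_y/n_z = 0.22221.
Gradient magnitude |∇z| = √(a² + b²) = √(0.35845 + 0.04938) = 0.63861.
True dip = arctan(0.63861) = 32.6°, dipping toward ESE (azimuth ≈ 110°).

32.6°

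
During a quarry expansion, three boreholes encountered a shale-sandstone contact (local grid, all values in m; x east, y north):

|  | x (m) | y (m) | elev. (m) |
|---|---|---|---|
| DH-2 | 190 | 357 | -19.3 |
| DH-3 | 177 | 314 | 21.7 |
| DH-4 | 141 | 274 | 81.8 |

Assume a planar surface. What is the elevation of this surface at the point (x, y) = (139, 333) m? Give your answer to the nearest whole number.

Two edge vectors: DH-2→DH-3 = (-13, -43, 41), DH-2→DH-4 = (-49, -83, 101.1).
Normal n = (DH-2→DH-3) × (DH-2→DH-4) = (-944.3, -694.7, -1028).
So ∂z/∂x = −n_x/n_z = −0.91858 and ∂z/∂y = −n_y/n_z = −0.67578.
Intercept c from DH-2: -19.3 + 174.53 + 241.25 = 396.48.
At (139, 333): z = −127.7 − 225.0 + 396.48 = 43.8 m.

44 m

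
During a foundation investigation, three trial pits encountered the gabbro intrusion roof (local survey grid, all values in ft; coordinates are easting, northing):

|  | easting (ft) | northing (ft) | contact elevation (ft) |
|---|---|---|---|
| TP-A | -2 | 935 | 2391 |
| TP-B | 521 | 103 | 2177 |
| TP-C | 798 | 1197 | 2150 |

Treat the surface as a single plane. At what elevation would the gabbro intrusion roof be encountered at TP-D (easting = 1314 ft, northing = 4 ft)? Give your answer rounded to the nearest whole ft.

Two edge vectors: TP-A→TP-B = (523, -832, -214), TP-A→TP-C = (800, 262, -241).
Normal n = (TP-A→TP-B) × (TP-A→TP-C) = (256580, -45157, 802626).
So ∂z/∂easting = −n_x/n_z = −0.31968 and ∂z/∂northing = −n_y/n_z = 0.05626.
Intercept c from TP-A: 2391 − 0.64 − 52.60 = 2337.76.
At (1314, 4): z = −420.1 + 0.2 + 2337.76 = 1917.9 ft.

1918 ft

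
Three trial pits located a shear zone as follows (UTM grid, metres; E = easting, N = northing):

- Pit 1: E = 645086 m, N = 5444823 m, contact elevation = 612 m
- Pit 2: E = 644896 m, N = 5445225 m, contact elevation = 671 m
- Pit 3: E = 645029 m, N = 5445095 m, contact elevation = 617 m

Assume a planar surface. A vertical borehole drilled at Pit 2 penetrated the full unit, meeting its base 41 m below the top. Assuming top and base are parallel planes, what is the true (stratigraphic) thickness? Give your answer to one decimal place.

Let the plane be z = a·E + b·N + c.
Pit 2−Pit 1: −190a + 402b = 59;  Pit 3−Pit 1: −57a + 272b = 5.
Solving gives a = −0.48801, b = −0.08388.
|∇z| = √(a²+b²) = 0.49516, so dip δ = arctan(0.49516) = 26.34°.
True thickness = vertical thickness × cos δ = 41 × cos 26.34° = 36.7 m.

36.7 m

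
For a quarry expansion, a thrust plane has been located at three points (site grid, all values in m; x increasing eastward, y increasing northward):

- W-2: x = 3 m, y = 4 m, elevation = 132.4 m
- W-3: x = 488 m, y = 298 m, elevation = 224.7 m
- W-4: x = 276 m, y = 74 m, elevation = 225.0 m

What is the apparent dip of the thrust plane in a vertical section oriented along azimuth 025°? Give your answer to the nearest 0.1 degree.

Let the plane be z = a·x + b·y + c.
W-3−W-2: 485a + 294b = 92.3;  W-4−W-2: 273a + 70b = 92.6.
Solving gives a = 0.44834, b = −0.42566.
Unit vector along 025° is (sin 25°, cos 25°) = (0.4226, 0.9063).
Slope in that direction = a·(0.4226) + b·(0.9063) = −0.19630.
Apparent dip = arctan|0.19630| = 11.1° (true dip is 31.7°, so apparent ≤ true as expected).

11.1°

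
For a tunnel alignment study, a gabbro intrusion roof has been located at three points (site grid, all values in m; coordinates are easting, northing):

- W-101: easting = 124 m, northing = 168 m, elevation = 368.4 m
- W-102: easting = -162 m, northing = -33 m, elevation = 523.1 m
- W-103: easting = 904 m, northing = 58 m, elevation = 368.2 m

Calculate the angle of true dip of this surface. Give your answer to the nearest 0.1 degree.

Two edge vectors: W-101→W-102 = (-286, -201, 154.7), W-101→W-103 = (780, -110, -0.2).
Normal n = (W-101→W-102) × (W-101→W-103) = (17057.2, 120608.8, 188240).
So ∂z/∂easting = −n_x/n_z = −0.09061 and ∂z/∂northing = −n_y/n_z = −0.64072.
Gradient magnitude |∇z| = √(a² + b²) = √(0.00821 + 0.41052) = 0.64709.
True dip = arctan(0.64709) = 32.9°, dipping toward N (azimuth ≈ 008°).

32.9°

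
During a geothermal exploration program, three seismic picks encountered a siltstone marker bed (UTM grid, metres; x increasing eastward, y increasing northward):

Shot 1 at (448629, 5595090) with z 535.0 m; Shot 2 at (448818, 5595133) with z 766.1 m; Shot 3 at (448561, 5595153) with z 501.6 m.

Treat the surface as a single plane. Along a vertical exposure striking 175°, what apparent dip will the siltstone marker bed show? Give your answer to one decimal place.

Let the plane be z = a·x + b·y + c.
Shot 2−Shot 1: 189a + 43b = 231.1;  Shot 3−Shot 1: −68a + 63b = −33.4.
Solving gives a = 1.07852, b = 0.63396.
Unit vector along 175° is (sin 175°, cos 175°) = (0.0872, -0.9962).
Slope in that direction = a·(0.0872) + b·(-0.9962) = −0.53754.
Apparent dip = arctan|0.53754| = 28.3° (true dip is 51.4°, so apparent ≤ true as expected).

28.3°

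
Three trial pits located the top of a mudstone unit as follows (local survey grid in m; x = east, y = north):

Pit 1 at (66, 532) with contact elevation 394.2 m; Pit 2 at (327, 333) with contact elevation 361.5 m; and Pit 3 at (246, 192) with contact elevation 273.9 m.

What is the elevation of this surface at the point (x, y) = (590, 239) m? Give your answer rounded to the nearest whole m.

Two edge vectors: Pit 1→Pit 2 = (261, -199, -32.7), Pit 1→Pit 3 = (180, -340, -120.3).
Normal n = (Pit 1→Pit 2) × (Pit 1→Pit 3) = (12821.7, 25512.3, -52920).
So ∂z/∂x = −n_x/n_z = 0.24228 and ∂z/∂y = −n_y/n_z = 0.48209.
Intercept c from Pit 1: 394.2 − 15.99 − 256.47 = 121.74.
At (590, 239): z = 142.9 + 115.2 + 121.74 = 379.9 m.

380 m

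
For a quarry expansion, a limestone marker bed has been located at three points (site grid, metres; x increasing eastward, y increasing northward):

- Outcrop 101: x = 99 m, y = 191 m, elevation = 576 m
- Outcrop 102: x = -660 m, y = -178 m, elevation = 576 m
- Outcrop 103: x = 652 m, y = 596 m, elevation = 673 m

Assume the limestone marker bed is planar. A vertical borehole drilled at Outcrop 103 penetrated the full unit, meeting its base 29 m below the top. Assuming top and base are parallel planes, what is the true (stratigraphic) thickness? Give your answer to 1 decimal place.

22.7 m

Two edge vectors: Outcrop 101→Outcrop 102 = (-759, -369, 0), Outcrop 101→Outcrop 103 = (553, 405, 97).
Normal n = (Outcrop 101→Outcrop 102) × (Outcrop 101→Outcrop 103) = (-35793, 73623, -103338).
So ∂z/∂x = −n_x/n_z = −0.34637 and ∂z/∂y = −n_y/n_z = 0.71245.
|∇z| = √(a²+b²) = 0.79218, so dip δ = arctan(0.79218) = 38.39°.
True thickness = vertical thickness × cos δ = 29 × cos 38.39° = 22.7 m.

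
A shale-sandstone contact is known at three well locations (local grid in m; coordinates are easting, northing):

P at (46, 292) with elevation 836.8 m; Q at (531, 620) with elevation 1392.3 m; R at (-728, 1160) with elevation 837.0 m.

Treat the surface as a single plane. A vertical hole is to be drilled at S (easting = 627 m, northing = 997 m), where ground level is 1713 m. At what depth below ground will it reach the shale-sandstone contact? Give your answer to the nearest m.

Two edge vectors: P→Q = (485, 328, 555.5), P→R = (-774, 868, 0.2).
Normal n = (P→Q) × (P→R) = (-482108.4, -430054, 674852).
So ∂z/∂easting = −n_x/n_z = 0.71439 and ∂z/∂northing = −n_y/n_z = 0.63726.
Intercept c from P: 836.8 − 32.86 − 186.08 = 617.86.
At (627, 997): z_contact = 447.9 + 635.3 + 617.86 = 1701.1 m.
Depth below ground = 1713 − 1701.1 = 12 m.

12 m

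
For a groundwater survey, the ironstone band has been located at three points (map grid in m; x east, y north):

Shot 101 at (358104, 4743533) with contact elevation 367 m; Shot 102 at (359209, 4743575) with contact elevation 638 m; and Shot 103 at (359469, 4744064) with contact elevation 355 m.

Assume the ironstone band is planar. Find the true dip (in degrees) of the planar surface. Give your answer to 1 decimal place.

37.7°

Let the plane be z = a·x + b·y + c.
Shot 102−Shot 101: 1105a + 42b = 271;  Shot 103−Shot 101: 1365a + 531b = −12.
Solving gives a = 0.27276, b = −0.72376.
Gradient magnitude |∇z| = √(a² + b²) = √(0.07440 + 0.52382) = 0.77345.
True dip = arctan(0.77345) = 37.7°, dipping toward NNW (azimuth ≈ 339°).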